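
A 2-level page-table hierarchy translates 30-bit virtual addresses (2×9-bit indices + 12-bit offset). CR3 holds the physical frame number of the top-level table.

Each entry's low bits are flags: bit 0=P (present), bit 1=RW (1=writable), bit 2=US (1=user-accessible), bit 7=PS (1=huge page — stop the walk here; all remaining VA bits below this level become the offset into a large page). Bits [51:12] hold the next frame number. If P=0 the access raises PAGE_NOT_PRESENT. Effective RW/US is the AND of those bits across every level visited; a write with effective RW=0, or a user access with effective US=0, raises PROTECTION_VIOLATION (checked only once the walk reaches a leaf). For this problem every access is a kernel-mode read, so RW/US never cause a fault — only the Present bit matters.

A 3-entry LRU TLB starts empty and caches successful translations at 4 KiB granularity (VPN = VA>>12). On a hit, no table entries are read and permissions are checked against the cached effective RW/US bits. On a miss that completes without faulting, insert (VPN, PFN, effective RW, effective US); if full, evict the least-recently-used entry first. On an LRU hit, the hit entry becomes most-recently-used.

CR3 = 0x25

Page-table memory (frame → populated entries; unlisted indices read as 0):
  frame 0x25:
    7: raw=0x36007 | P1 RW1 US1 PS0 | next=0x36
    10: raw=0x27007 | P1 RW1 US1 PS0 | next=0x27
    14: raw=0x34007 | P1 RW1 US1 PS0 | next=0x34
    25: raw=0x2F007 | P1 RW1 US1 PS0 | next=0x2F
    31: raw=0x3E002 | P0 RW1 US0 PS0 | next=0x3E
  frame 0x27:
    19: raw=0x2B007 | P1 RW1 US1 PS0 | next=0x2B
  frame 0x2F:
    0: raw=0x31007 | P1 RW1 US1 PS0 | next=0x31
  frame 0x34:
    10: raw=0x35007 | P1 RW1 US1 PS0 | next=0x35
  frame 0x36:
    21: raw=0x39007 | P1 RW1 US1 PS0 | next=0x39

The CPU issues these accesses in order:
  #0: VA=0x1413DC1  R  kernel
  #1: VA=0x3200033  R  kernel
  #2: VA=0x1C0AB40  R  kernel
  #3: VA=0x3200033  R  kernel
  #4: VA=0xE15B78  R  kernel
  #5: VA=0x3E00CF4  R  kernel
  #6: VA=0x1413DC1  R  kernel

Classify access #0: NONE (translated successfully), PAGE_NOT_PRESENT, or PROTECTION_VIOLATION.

Walk each access:
#0 VA=0x1413DC1 (r,kernel):
  lvl0: tbl 0x25, slot 10 ⇒ 0x27007 (P1/RW1/US1/PS0)
  lvl1: tbl 0x27, slot 19 ⇒ 0x2B007 (P1/RW1/US1/PS0)
  ✓ 0x2BDC1  — 2 lookups
#1 VA=0x3200033 (r,kernel):
  lvl0: tbl 0x25, slot 25 ⇒ 0x2F007 (P1/RW1/US1/PS0)
  lvl1: tbl 0x2F, slot 0 ⇒ 0x31007 (P1/RW1/US1/PS0)
  ✓ 0x31033  — 2 lookups
#2 VA=0x1C0AB40 (r,kernel):
  lvl0: tbl 0x25, slot 14 ⇒ 0x34007 (P1/RW1/US1/PS0)
  lvl1: tbl 0x34, slot 10 ⇒ 0x35007 (P1/RW1/US1/PS0)
  ✓ 0x35B40  — 2 lookups
#3 VA=0x3200033 (r,kernel):
  TLB hit vpn=0x3200 → PA=0x31033
#4 VA=0xE15B78 (r,kernel):
  lvl0: tbl 0x25, slot 7 ⇒ 0x36007 (P1/RW1/US1/PS0)
  lvl1: tbl 0x36, slot 21 ⇒ 0x39007 (P1/RW1/US1/PS0)
  ✓ 0x39B78  — 2 lookups
#5 VA=0x3E00CF4 (r,kernel):
  lvl0: tbl 0x25, slot 31 ⇒ 0x3E002 (P0/RW1/US0/PS0)
  ✗ PAGE_NOT_PRESENT  [1 reads]
#6 VA=0x1413DC1 (r,kernel):
  lvl0: tbl 0x25, slot 10 ⇒ 0x27007 (P1/RW1/US1/PS0)
  lvl1: tbl 0x27, slot 19 ⇒ 0x2B007 (P1/RW1/US1/PS0)
  ✓ 0x2BDC1  — 2 lookups

Access #0 fault: NONE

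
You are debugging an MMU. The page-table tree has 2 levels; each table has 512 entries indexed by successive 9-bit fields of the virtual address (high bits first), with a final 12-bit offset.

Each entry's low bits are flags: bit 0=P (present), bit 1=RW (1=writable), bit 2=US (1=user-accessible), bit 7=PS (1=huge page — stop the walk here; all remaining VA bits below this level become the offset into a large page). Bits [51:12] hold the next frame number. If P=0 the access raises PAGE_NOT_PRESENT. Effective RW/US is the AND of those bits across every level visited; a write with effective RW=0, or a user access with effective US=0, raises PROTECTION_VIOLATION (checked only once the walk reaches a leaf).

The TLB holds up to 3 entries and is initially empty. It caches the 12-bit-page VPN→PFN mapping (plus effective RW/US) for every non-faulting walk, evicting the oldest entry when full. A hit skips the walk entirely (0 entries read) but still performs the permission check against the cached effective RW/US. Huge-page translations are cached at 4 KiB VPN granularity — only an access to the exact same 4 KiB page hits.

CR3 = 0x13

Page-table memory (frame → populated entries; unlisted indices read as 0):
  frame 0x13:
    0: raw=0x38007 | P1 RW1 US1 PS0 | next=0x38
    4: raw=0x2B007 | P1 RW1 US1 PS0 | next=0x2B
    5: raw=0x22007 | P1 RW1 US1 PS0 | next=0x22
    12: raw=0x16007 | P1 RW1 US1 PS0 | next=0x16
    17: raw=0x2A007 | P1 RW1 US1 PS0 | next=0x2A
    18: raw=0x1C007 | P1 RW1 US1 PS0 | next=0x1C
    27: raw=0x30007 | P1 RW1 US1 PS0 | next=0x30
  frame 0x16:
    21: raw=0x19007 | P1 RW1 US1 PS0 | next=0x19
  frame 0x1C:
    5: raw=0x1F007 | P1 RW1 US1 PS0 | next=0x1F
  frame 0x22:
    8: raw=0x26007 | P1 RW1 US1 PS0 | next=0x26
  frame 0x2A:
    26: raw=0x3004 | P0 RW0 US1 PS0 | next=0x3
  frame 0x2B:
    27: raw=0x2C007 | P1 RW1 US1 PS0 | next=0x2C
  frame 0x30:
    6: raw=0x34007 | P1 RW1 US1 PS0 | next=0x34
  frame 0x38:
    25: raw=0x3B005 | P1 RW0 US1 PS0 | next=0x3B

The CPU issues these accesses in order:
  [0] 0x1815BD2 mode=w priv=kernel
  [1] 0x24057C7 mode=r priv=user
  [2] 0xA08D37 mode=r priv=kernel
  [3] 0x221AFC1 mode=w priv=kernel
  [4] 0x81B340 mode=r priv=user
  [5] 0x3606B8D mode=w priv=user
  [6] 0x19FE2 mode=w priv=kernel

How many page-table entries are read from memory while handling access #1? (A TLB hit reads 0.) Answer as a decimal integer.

Trace:
#0 VA=0x1815BD2 (w,kernel):
  L0 @0x13[12] → 0x16007  P=1,RW=1,US=1,PS=0
  L1 @0x16[21] → 0x19007  P=1,RW=1,US=1,PS=0
  ⇒ phys 0x19BD2  [2 reads]
#1 VA=0x24057C7 (r,user):
  L0 @0x13[18] → 0x1C007  P=1,RW=1,US=1,PS=0
  L1 @0x1C[5] → 0x1F007  P=1,RW=1,US=1,PS=0
  ⇒ phys 0x1F7C7  [2 reads]
#2 VA=0xA08D37 (r,kernel):
  L0 @0x13[5] → 0x22007  P=1,RW=1,US=1,PS=0
  L1 @0x22[8] → 0x26007  P=1,RW=1,US=1,PS=0
  ⇒ phys 0x26D37  [2 reads]
#3 VA=0x221AFC1 (w,kernel):
  L0 @0x13[17] → 0x2A007  P=1,RW=1,US=1,PS=0
  L1 @0x2A[26] → 0x3004  P=0,RW=0,US=1,PS=0
  ✗ PAGE_NOT_PRESENT  [2 reads]
#4 VA=0x81B340 (r,user):
  L0 @0x13[4] → 0x2B007  P=1,RW=1,US=1,PS=0
  L1 @0x2B[27] → 0x2C007  P=1,RW=1,US=1,PS=0
  ⇒ phys 0x2C340  [2 reads]
#5 VA=0x3606B8D (w,user):
  L0 @0x13[27] → 0x30007  P=1,RW=1,US=1,PS=0
  L1 @0x30[6] → 0x34007  P=1,RW=1,US=1,PS=0
  ⇒ phys 0x34B8D  [2 reads]
#6 VA=0x19FE2 (w,kernel):
  L0 @0x13[0] → 0x38007  P=1,RW=1,US=1,PS=0
  L1 @0x38[25] → 0x3B005  P=1,RW=0,US=1,PS=0
  ✗ PROTECTION_VIOLATION  [2 reads]

Entries read for #1: 2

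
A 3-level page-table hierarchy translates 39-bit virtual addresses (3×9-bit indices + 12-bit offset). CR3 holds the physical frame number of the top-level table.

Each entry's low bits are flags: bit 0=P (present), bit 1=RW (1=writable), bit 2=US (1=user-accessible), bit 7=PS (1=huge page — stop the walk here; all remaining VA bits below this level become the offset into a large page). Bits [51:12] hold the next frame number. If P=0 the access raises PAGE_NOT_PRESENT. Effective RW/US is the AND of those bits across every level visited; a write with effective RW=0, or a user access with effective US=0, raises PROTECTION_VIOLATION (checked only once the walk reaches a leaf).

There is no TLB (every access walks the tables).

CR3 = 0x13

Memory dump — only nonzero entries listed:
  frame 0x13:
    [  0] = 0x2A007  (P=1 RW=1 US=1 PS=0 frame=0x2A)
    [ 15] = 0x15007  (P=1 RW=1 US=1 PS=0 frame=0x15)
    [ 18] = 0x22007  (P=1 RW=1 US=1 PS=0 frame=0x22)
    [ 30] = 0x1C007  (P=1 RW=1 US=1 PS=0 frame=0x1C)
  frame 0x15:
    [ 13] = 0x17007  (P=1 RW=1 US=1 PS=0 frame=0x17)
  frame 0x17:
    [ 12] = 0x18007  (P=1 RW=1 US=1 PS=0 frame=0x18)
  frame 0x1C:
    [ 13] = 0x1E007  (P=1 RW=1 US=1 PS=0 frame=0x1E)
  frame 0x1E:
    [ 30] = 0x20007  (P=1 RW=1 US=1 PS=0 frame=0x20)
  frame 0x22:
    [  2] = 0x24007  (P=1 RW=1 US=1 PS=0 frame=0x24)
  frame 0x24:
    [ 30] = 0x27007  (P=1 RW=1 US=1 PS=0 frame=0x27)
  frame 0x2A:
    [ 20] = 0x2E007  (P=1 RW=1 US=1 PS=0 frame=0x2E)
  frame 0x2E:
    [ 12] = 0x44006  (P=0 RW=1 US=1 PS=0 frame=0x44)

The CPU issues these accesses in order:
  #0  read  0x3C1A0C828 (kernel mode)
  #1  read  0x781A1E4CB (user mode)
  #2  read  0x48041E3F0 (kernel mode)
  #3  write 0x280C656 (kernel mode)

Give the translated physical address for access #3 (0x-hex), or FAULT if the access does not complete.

Trace:
#0 VA=0x3C1A0C828 (r,kernel):
  lvl0: tbl 0x13, slot 15 ⇒ 0x15007 (P1/RW1/US1/PS0)
  lvl1: tbl 0x15, slot 13 ⇒ 0x17007 (P1/RW1/US1/PS0)
  lvl2: tbl 0x17, slot 12 ⇒ 0x18007 (P1/RW1/US1/PS0)
  ⇒ phys 0x18828  [3 reads]
#1 VA=0x781A1E4CB (r,user):
  lvl0: tbl 0x13, slot 30 ⇒ 0x1C007 (P1/RW1/US1/PS0)
  lvl1: tbl 0x1C, slot 13 ⇒ 0x1E007 (P1/RW1/US1/PS0)
  lvl2: tbl 0x1E, slot 30 ⇒ 0x20007 (P1/RW1/US1/PS0)
  ⇒ phys 0x204CB  [3 reads]
#2 VA=0x48041E3F0 (r,kernel):
  lvl0: tbl 0x13, slot 18 ⇒ 0x22007 (P1/RW1/US1/PS0)
  lvl1: tbl 0x22, slot 2 ⇒ 0x24007 (P1/RW1/US1/PS0)
  lvl2: tbl 0x24, slot 30 ⇒ 0x27007 (P1/RW1/US1/PS0)
  ⇒ phys 0x273F0  [3 reads]
#3 VA=0x280C656 (w,kernel):
  lvl0: tbl 0x13, slot 0 ⇒ 0x2A007 (P1/RW1/US1/PS0)
  lvl1: tbl 0x2A, slot 20 ⇒ 0x2E007 (P1/RW1/US1/PS0)
  lvl2: tbl 0x2E, slot 12 ⇒ 0x44006 (P0/RW1/US1/PS0)
  ⇒ fault: PAGE_NOT_PRESENT  — 3 lookups

Access #3 PA: FAULT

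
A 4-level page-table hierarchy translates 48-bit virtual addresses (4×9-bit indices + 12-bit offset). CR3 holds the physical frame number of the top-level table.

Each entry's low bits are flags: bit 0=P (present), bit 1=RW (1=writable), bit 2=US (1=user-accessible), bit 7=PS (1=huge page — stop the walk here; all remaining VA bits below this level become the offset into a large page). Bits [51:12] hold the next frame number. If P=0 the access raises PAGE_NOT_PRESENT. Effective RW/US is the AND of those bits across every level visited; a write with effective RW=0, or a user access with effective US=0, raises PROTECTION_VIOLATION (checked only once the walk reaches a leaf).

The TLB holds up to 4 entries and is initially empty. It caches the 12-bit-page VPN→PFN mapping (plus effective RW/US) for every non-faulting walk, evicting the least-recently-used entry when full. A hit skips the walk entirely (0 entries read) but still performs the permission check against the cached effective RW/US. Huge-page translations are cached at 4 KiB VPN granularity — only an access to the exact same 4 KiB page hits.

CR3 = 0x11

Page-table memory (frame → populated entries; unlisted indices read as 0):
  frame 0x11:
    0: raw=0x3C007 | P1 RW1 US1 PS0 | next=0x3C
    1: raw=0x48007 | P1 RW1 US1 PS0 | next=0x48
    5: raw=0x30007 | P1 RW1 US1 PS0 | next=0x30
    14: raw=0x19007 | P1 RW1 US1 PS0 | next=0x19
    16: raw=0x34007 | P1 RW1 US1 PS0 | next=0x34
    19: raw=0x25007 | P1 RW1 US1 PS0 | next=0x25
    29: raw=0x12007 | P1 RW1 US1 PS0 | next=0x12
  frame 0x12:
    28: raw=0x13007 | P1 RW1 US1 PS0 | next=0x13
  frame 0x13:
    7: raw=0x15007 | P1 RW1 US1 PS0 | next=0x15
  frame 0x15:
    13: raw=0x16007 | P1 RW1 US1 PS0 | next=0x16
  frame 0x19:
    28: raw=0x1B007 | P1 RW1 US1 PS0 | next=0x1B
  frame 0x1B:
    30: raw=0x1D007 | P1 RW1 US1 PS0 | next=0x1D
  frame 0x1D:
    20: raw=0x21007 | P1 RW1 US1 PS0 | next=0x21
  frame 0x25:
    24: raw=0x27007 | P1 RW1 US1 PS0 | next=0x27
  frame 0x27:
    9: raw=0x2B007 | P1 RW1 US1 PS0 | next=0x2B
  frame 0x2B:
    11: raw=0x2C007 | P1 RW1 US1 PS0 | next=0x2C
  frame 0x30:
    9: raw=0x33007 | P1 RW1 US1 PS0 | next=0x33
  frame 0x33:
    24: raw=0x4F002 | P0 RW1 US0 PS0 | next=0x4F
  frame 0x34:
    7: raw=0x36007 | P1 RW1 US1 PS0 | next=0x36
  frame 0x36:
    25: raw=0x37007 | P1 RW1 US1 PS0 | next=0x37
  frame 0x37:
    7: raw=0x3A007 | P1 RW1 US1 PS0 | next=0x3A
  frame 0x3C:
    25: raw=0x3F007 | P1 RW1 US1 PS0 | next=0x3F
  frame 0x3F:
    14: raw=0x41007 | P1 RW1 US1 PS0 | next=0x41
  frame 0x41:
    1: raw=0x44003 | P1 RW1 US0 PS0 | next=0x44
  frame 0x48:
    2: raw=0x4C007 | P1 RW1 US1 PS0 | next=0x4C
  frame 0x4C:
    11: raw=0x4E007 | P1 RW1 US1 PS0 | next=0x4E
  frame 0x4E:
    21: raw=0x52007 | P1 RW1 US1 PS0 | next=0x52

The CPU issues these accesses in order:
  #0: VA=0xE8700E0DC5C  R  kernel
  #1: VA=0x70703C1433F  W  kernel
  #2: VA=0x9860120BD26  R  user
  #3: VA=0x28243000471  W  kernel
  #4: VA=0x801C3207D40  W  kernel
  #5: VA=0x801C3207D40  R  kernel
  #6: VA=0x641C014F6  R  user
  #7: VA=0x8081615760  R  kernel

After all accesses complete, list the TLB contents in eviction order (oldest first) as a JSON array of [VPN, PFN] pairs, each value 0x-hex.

Trace:
#0 VA=0xE8700E0DC5C (r,kernel):
  lvl0: tbl 0x11, slot 29 ⇒ 0x12007 (P1/RW1/US1/PS0)
  lvl1: tbl 0x12, slot 28 ⇒ 0x13007 (P1/RW1/US1/PS0)
  lvl2: tbl 0x13, slot 7 ⇒ 0x15007 (P1/RW1/US1/PS0)
  lvl3: tbl 0x15, slot 13 ⇒ 0x16007 (P1/RW1/US1/PS0)
  ✓ 0x16C5C  — 4 lookups
#1 VA=0x70703C1433F (w,kernel):
  lvl0: tbl 0x11, slot 14 ⇒ 0x19007 (P1/RW1/US1/PS0)
  lvl1: tbl 0x19, slot 28 ⇒ 0x1B007 (P1/RW1/US1/PS0)
  lvl2: tbl 0x1B, slot 30 ⇒ 0x1D007 (P1/RW1/US1/PS0)
  lvl3: tbl 0x1D, slot 20 ⇒ 0x21007 (P1/RW1/US1/PS0)
  ✓ 0x2133F  — 4 lookups
#2 VA=0x9860120BD26 (r,user):
  lvl0: tbl 0x11, slot 19 ⇒ 0x25007 (P1/RW1/US1/PS0)
  lvl1: tbl 0x25, slot 24 ⇒ 0x27007 (P1/RW1/US1/PS0)
  lvl2: tbl 0x27, slot 9 ⇒ 0x2B007 (P1/RW1/US1/PS0)
  lvl3: tbl 0x2B, slot 11 ⇒ 0x2C007 (P1/RW1/US1/PS0)
  ✓ 0x2CD26  — 4 lookups
#3 VA=0x28243000471 (w,kernel):
  lvl0: tbl 0x11, slot 5 ⇒ 0x30007 (P1/RW1/US1/PS0)
  lvl1: tbl 0x30, slot 9 ⇒ 0x33007 (P1/RW1/US1/PS0)
  lvl2: tbl 0x33, slot 24 ⇒ 0x4F002 (P0/RW1/US0/PS0)
  ⇒ fault: PAGE_NOT_PRESENT  — 3 lookups
#4 VA=0x801C3207D40 (w,kernel):
  lvl0: tbl 0x11, slot 16 ⇒ 0x34007 (P1/RW1/US1/PS0)
  lvl1: tbl 0x34, slot 7 ⇒ 0x36007 (P1/RW1/US1/PS0)
  lvl2: tbl 0x36, slot 25 ⇒ 0x37007 (P1/RW1/US1/PS0)
  lvl3: tbl 0x37, slot 7 ⇒ 0x3A007 (P1/RW1/US1/PS0)
  ✓ 0x3AD40  — 4 lookups
#5 VA=0x801C3207D40 (r,kernel):
  TLB hit vpn=0x801C3207 → PA=0x3AD40
#6 VA=0x641C014F6 (r,user):
  lvl0: tbl 0x11, slot 0 ⇒ 0x3C007 (P1/RW1/US1/PS0)
  lvl1: tbl 0x3C, slot 25 ⇒ 0x3F007 (P1/RW1/US1/PS0)
  lvl2: tbl 0x3F, slot 14 ⇒ 0x41007 (P1/RW1/US1/PS0)
  lvl3: tbl 0x41, slot 1 ⇒ 0x44003 (P1/RW1/US0/PS0)
  ⇒ fault: PROTECTION_VIOLATION  — 4 lookups
#7 VA=0x8081615760 (r,kernel):
  lvl0: tbl 0x11, slot 1 ⇒ 0x48007 (P1/RW1/US1/PS0)
  lvl1: tbl 0x48, slot 2 ⇒ 0x4C007 (P1/RW1/US1/PS0)
  lvl2: tbl 0x4C, slot 11 ⇒ 0x4E007 (P1/RW1/US1/PS0)
  lvl3: tbl 0x4E, slot 21 ⇒ 0x52007 (P1/RW1/US1/PS0)
  ✓ 0x52760  — 4 lookups

TLB: [["0x70703C14", "0x21"], ["0x9860120B", "0x2C"], ["0x801C3207", "0x3A"], ["0x8081615", "0x52"]]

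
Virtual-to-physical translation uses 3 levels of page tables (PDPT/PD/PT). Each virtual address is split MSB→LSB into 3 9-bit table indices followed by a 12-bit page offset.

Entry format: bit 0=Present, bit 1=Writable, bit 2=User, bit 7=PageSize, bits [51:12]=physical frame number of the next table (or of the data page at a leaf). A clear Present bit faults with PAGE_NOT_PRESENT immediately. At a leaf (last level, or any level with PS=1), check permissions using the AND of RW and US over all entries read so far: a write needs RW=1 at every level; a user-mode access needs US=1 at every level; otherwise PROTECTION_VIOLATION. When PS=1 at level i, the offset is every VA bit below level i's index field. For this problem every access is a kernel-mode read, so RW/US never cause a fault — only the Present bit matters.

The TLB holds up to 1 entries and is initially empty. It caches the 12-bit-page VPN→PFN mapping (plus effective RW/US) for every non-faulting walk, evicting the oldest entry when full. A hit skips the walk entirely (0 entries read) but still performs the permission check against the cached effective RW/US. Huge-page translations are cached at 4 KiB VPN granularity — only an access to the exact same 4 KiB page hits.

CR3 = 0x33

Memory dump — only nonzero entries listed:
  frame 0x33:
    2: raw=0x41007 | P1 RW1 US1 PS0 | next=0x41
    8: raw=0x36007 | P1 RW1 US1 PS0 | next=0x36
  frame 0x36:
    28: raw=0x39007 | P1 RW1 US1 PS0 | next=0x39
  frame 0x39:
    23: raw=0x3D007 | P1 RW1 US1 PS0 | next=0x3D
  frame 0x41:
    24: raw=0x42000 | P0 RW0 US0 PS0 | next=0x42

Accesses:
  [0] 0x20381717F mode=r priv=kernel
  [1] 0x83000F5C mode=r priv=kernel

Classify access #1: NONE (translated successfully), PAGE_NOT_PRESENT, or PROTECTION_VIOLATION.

Trace:
#0 VA=0x20381717F (r,kernel):
  L0: frame=0x33 idx=8 entry=0x36007 [P=1 RW=1 US=1 PS=0]
  L1: frame=0x36 idx=28 entry=0x39007 [P=1 RW=1 US=1 PS=0]
  L2: frame=0x39 idx=23 entry=0x3D007 [P=1 RW=1 US=1 PS=0]
  → PA=0x3D17F  (3 entries read)
#1 VA=0x83000F5C (r,kernel):
  L0: frame=0x33 idx=2 entry=0x41007 [P=1 RW=1 US=1 PS=0]
  L1: frame=0x41 idx=24 entry=0x42000 [P=0 RW=0 US=0 PS=0]
  ✗ PAGE_NOT_PRESENT  [2 reads]

Access #1 fault: PAGE_NOT_PRESENT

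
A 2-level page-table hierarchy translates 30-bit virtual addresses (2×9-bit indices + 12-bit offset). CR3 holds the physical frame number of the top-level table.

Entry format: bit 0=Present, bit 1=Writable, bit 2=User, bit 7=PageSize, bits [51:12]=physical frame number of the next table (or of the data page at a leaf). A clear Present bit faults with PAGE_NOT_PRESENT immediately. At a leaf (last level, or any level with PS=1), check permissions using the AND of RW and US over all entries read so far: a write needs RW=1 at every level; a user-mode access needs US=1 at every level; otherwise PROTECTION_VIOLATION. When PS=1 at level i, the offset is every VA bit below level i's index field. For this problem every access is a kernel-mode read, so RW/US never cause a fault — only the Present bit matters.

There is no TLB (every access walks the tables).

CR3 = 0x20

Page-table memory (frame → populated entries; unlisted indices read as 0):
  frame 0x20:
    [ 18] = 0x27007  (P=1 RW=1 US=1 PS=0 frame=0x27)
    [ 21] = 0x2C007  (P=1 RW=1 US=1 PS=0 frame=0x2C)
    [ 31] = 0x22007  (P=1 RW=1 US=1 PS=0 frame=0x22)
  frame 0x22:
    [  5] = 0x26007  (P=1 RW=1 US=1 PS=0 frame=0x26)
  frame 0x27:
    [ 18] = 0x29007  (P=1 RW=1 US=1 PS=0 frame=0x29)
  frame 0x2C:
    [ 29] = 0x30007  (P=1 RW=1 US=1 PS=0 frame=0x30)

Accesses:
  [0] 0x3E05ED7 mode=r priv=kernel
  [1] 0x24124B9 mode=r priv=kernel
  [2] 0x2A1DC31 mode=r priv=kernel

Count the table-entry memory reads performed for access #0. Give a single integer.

Walk each access:
#0 VA=0x3E05ED7 (r,kernel):
  [0] read 0x20 idx=31: raw=0x22007 flags P=1 W=1 U=1 S=0
  [1] read 0x22 idx=5: raw=0x26007 flags P=1 W=1 U=1 S=0
  → PA=0x26ED7  (2 entries read)
#1 VA=0x24124B9 (r,kernel):
  [0] read 0x20 idx=18: raw=0x27007 flags P=1 W=1 U=1 S=0
  [1] read 0x27 idx=18: raw=0x29007 flags P=1 W=1 U=1 S=0
  → PA=0x294B9  (2 entries read)
#2 VA=0x2A1DC31 (r,kernel):
  [0] read 0x20 idx=21: raw=0x2C007 flags P=1 W=1 U=1 S=0
  [1] read 0x2C idx=29: raw=0x30007 flags P=1 W=1 U=1 S=0
  → PA=0x30C31  (2 entries read)

Entries read for #0: 2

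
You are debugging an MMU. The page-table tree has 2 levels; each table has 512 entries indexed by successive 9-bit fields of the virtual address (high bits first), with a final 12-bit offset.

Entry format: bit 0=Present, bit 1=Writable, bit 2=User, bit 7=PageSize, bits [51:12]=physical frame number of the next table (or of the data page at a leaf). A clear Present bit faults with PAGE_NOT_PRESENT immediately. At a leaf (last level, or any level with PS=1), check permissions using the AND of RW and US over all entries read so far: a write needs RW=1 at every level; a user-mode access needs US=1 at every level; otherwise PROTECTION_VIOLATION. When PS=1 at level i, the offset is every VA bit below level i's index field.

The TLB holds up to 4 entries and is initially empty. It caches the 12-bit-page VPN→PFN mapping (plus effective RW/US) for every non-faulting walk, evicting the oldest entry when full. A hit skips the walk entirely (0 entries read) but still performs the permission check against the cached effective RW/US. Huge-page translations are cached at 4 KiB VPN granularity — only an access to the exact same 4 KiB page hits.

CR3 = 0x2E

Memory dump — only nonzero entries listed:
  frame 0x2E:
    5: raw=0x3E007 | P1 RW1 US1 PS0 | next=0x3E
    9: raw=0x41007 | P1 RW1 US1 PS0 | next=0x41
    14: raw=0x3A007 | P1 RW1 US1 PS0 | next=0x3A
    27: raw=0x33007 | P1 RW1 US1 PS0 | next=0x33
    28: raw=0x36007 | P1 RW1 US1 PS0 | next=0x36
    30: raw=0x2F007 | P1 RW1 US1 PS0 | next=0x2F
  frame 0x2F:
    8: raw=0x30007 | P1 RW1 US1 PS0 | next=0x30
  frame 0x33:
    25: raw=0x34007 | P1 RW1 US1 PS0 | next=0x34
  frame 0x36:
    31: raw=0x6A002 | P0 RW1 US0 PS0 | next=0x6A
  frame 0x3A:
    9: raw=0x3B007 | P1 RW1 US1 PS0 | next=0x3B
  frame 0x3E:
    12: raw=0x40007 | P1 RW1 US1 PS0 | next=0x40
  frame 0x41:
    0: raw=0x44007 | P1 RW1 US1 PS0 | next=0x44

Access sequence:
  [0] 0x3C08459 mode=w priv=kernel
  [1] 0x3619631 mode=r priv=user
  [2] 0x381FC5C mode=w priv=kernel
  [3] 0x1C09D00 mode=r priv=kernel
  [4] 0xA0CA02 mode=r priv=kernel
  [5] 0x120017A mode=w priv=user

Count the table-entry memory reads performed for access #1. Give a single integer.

Per-access translation:
#0 VA=0x3C08459 (w,kernel):
  [0] read 0x2E idx=30: raw=0x2F007 flags P=1 W=1 U=1 S=0
  [1] read 0x2F idx=8: raw=0x30007 flags P=1 W=1 U=1 S=0
  → PA=0x30459  (2 entries read)
#1 VA=0x3619631 (r,user):
  [0] read 0x2E idx=27: raw=0x33007 flags P=1 W=1 U=1 S=0
  [1] read 0x33 idx=25: raw=0x34007 flags P=1 W=1 U=1 S=0
  → PA=0x34631  (2 entries read)
#2 VA=0x381FC5C (w,kernel):
  [0] read 0x2E idx=28: raw=0x36007 flags P=1 W=1 U=1 S=0
  [1] read 0x36 idx=31: raw=0x6A002 flags P=0 W=1 U=0 S=0
  ✗ PAGE_NOT_PRESENT  [2 reads]
#3 VA=0x1C09D00 (r,kernel):
  [0] read 0x2E idx=14: raw=0x3A007 flags P=1 W=1 U=1 S=0
  [1] read 0x3A idx=9: raw=0x3B007 flags P=1 W=1 U=1 S=0
  → PA=0x3BD00  (2 entries read)
#4 VA=0xA0CA02 (r,kernel):
  [0] read 0x2E idx=5: raw=0x3E007 flags P=1 W=1 U=1 S=0
  [1] read 0x3E idx=12: raw=0x40007 flags P=1 W=1 U=1 S=0
  → PA=0x40A02  (2 entries read)
#5 VA=0x120017A (w,user):
  [0] read 0x2E idx=9: raw=0x41007 flags P=1 W=1 U=1 S=0
  [1] read 0x41 idx=0: raw=0x44007 flags P=1 W=1 U=1 S=0
  → PA=0x4417A  (2 entries read)

Entries read for #1: 2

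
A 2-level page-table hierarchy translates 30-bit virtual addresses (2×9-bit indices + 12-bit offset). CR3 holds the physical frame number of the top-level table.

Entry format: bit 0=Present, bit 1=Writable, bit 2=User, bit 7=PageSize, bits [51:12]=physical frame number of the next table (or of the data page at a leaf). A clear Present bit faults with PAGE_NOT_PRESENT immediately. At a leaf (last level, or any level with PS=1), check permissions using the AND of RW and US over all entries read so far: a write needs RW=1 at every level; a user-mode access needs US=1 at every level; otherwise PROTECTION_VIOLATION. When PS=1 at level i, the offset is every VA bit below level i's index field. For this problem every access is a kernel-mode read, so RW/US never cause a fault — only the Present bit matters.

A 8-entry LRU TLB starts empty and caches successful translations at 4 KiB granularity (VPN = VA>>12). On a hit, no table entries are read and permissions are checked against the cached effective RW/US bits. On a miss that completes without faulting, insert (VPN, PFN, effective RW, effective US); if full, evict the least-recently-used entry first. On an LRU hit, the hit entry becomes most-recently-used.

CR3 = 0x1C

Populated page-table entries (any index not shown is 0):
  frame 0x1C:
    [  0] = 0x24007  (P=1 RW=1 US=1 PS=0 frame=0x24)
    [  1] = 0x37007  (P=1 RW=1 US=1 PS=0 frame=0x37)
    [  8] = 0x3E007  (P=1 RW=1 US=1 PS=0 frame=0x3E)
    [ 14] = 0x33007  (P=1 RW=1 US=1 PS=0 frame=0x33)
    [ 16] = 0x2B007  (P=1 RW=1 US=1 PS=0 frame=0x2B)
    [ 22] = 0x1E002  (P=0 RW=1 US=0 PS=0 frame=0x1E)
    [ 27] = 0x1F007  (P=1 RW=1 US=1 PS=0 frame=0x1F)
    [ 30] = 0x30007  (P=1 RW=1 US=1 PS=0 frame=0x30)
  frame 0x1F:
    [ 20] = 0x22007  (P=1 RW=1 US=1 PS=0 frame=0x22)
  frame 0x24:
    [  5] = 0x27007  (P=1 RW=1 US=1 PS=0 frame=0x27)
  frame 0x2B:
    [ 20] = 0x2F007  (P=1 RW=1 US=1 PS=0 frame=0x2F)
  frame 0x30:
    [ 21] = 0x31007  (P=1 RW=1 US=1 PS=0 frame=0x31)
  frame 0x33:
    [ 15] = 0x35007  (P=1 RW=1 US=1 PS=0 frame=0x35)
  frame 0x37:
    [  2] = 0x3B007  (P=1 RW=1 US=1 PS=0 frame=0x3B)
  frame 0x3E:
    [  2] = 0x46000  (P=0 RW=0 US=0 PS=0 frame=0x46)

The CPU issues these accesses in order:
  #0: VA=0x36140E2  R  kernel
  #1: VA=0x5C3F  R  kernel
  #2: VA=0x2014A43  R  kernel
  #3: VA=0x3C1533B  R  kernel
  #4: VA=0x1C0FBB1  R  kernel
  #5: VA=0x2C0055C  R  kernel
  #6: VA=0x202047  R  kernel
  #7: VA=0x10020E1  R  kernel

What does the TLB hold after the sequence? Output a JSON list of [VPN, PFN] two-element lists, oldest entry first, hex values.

Trace:
#0 VA=0x36140E2 (r,kernel):
  [0] read 0x1C idx=27: raw=0x1F007 flags P=1 W=1 U=1 S=0
  [1] read 0x1F idx=20: raw=0x22007 flags P=1 W=1 U=1 S=0
  → PA=0x220E2  (2 entries read)
#1 VA=0x5C3F (r,kernel):
  [0] read 0x1C idx=0: raw=0x24007 flags P=1 W=1 U=1 S=0
  [1] read 0x24 idx=5: raw=0x27007 flags P=1 W=1 U=1 S=0
  → PA=0x27C3F  (2 entries read)
#2 VA=0x2014A43 (r,kernel):
  [0] read 0x1C idx=16: raw=0x2B007 flags P=1 W=1 U=1 S=0
  [1] read 0x2B idx=20: raw=0x2F007 flags P=1 W=1 U=1 S=0
  → PA=0x2FA43  (2 entries read)
#3 VA=0x3C1533B (r,kernel):
  [0] read 0x1C idx=30: raw=0x30007 flags P=1 W=1 U=1 S=0
  [1] read 0x30 idx=21: raw=0x31007 flags P=1 W=1 U=1 S=0
  → PA=0x3133B  (2 entries read)
#4 VA=0x1C0FBB1 (r,kernel):
  [0] read 0x1C idx=14: raw=0x33007 flags P=1 W=1 U=1 S=0
  [1] read 0x33 idx=15: raw=0x35007 flags P=1 W=1 U=1 S=0
  → PA=0x35BB1  (2 entries read)
#5 VA=0x2C0055C (r,kernel):
  [0] read 0x1C idx=22: raw=0x1E002 flags P=0 W=1 U=0 S=0
  ⇒ fault: PAGE_NOT_PRESENT  — 1 lookups
#6 VA=0x202047 (r,kernel):
  [0] read 0x1C idx=1: raw=0x37007 flags P=1 W=1 U=1 S=0
  [1] read 0x37 idx=2: raw=0x3B007 flags P=1 W=1 U=1 S=0
  → PA=0x3B047  (2 entries read)
#7 VA=0x10020E1 (r,kernel):
  [0] read 0x1C idx=8: raw=0x3E007 flags P=1 W=1 U=1 S=0
  [1] read 0x3E idx=2: raw=0x46000 flags P=0 W=0 U=0 S=0
  ⇒ fault: PAGE_NOT_PRESENT  — 2 lookups

TLB: [["0x3614", "0x22"], ["0x5", "0x27"], ["0x2014", "0x2F"], ["0x3C15", "0x31"], ["0x1C0F", "0x35"], ["0x202", "0x3B"]]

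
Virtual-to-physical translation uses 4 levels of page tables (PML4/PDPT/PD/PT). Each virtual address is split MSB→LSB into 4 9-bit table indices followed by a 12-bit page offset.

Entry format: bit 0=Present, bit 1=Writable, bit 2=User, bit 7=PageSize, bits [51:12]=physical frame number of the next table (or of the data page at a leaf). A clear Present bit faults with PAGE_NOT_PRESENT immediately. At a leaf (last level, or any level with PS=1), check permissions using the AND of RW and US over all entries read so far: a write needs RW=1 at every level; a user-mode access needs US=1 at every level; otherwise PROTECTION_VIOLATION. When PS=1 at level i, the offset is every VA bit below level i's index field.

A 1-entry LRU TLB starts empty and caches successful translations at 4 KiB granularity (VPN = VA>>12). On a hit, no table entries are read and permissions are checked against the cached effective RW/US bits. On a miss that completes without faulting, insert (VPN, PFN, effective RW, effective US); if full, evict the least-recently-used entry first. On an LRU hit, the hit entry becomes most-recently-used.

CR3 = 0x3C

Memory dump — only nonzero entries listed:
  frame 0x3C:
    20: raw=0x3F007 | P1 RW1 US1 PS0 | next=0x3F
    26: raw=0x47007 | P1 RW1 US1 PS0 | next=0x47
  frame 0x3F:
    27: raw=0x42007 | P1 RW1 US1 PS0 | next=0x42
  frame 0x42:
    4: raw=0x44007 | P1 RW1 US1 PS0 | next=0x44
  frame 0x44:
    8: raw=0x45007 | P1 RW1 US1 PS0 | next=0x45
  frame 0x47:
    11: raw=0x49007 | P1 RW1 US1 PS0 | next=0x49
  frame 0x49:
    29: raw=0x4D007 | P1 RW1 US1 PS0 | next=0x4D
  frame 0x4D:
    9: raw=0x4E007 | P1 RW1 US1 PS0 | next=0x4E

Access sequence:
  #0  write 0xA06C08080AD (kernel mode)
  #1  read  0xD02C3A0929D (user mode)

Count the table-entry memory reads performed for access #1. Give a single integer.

Walk each access:
#0 VA=0xA06C08080AD (w,kernel):
  L0 @0x3C[20] → 0x3F007  P=1,RW=1,US=1,PS=0
  L1 @0x3F[27] → 0x42007  P=1,RW=1,US=1,PS=0
  L2 @0x42[4] → 0x44007  P=1,RW=1,US=1,PS=0
  L3 @0x44[8] → 0x45007  P=1,RW=1,US=1,PS=0
  ⇒ phys 0x450AD  [4 reads]
#1 VA=0xD02C3A0929D (r,user):
  L0 @0x3C[26] → 0x47007  P=1,RW=1,US=1,PS=0
  L1 @0x47[11] → 0x49007  P=1,RW=1,US=1,PS=0
  L2 @0x49[29] → 0x4D007  P=1,RW=1,US=1,PS=0
  L3 @0x4D[9] → 0x4E007  P=1,RW=1,US=1,PS=0
  ⇒ phys 0x4E29D  [4 reads]

Entries read for #1: 4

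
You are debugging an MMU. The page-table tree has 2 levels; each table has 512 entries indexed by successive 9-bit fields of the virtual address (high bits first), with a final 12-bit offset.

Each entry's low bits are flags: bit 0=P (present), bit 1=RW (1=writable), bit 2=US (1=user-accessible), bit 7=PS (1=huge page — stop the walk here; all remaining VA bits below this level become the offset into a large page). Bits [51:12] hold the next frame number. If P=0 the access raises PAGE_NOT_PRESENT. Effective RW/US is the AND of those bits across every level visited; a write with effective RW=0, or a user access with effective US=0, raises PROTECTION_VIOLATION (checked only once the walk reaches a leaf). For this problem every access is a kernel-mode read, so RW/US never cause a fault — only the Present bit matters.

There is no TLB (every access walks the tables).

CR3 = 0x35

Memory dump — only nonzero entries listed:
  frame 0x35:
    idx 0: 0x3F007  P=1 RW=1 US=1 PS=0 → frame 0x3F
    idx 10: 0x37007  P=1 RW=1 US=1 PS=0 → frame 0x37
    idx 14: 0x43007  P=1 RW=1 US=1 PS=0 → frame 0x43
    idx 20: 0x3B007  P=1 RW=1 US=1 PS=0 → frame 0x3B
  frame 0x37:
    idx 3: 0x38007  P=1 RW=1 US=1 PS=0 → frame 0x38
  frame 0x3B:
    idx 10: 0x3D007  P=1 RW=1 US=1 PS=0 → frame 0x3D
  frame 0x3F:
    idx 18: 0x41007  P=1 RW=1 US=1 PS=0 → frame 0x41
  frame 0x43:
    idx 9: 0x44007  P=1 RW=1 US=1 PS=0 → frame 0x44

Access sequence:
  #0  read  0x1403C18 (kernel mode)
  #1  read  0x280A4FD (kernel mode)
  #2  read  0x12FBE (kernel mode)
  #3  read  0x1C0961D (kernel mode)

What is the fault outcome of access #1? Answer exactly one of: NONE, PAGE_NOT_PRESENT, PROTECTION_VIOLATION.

Per-access translation:
#0 VA=0x1403C18 (r,kernel):
  L0 @0x35[10] → 0x37007  P=1,RW=1,US=1,PS=0
  L1 @0x37[3] → 0x38007  P=1,RW=1,US=1,PS=0
  ✓ 0x38C18  — 2 lookups
#1 VA=0x280A4FD (r,kernel):
  L0 @0x35[20] → 0x3B007  P=1,RW=1,US=1,PS=0
  L1 @0x3B[10] → 0x3D007  P=1,RW=1,US=1,PS=0
  ✓ 0x3D4FD  — 2 lookups
#2 VA=0x12FBE (r,kernel):
  L0 @0x35[0] → 0x3F007  P=1,RW=1,US=1,PS=0
  L1 @0x3F[18] → 0x41007  P=1,RW=1,US=1,PS=0
  ✓ 0x41FBE  — 2 lookups
#3 VA=0x1C0961D (r,kernel):
  L0 @0x35[14] → 0x43007  P=1,RW=1,US=1,PS=0
  L1 @0x43[9] → 0x44007  P=1,RW=1,US=1,PS=0
  ✓ 0x4461D  — 2 lookups

Access #1 fault: NONE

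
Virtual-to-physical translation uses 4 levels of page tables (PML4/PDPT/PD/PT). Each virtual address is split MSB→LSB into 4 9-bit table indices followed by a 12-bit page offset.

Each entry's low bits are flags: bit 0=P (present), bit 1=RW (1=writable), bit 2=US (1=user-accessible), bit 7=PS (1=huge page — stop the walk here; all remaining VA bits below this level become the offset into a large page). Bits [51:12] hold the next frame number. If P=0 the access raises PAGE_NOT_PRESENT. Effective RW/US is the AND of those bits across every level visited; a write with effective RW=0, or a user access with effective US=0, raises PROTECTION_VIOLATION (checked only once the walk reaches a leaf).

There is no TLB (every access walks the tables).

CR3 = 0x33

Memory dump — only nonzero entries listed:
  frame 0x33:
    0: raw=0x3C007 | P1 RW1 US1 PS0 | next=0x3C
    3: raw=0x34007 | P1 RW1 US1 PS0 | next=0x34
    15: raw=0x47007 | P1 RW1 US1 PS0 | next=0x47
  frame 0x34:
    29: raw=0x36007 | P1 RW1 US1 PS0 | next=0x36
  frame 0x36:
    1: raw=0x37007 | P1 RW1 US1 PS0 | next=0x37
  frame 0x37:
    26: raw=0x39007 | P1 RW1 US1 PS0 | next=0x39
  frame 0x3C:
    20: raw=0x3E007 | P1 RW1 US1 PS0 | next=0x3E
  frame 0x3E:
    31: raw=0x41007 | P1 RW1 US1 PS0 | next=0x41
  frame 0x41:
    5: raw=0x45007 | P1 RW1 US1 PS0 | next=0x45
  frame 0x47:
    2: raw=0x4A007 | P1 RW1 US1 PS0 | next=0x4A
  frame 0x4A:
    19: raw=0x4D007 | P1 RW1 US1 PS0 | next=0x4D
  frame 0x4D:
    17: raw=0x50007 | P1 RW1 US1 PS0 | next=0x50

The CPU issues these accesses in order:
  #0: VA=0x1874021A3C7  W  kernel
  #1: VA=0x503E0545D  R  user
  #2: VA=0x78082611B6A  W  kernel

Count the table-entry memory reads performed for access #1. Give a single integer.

Trace:
#0 VA=0x1874021A3C7 (w,kernel):
  lvl0: tbl 0x33, slot 3 ⇒ 0x34007 (P1/RW1/US1/PS0)
  lvl1: tbl 0x34, slot 29 ⇒ 0x36007 (P1/RW1/US1/PS0)
  lvl2: tbl 0x36, slot 1 ⇒ 0x37007 (P1/RW1/US1/PS0)
  lvl3: tbl 0x37, slot 26 ⇒ 0x39007 (P1/RW1/US1/PS0)
  → PA=0x393C7  (4 entries read)
#1 VA=0x503E0545D (r,user):
  lvl0: tbl 0x33, slot 0 ⇒ 0x3C007 (P1/RW1/US1/PS0)
  lvl1: tbl 0x3C, slot 20 ⇒ 0x3E007 (P1/RW1/US1/PS0)
  lvl2: tbl 0x3E, slot 31 ⇒ 0x41007 (P1/RW1/US1/PS0)
  lvl3: tbl 0x41, slot 5 ⇒ 0x45007 (P1/RW1/US1/PS0)
  → PA=0x4545D  (4 entries read)
#2 VA=0x78082611B6A (w,kernel):
  lvl0: tbl 0x33, slot 15 ⇒ 0x47007 (P1/RW1/US1/PS0)
  lvl1: tbl 0x47, slot 2 ⇒ 0x4A007 (P1/RW1/US1/PS0)
  lvl2: tbl 0x4A, slot 19 ⇒ 0x4D007 (P1/RW1/US1/PS0)
  lvl3: tbl 0x4D, slot 17 ⇒ 0x50007 (P1/RW1/US1/PS0)
  → PA=0x50B6A  (4 entries read)

Entries read for #1: 4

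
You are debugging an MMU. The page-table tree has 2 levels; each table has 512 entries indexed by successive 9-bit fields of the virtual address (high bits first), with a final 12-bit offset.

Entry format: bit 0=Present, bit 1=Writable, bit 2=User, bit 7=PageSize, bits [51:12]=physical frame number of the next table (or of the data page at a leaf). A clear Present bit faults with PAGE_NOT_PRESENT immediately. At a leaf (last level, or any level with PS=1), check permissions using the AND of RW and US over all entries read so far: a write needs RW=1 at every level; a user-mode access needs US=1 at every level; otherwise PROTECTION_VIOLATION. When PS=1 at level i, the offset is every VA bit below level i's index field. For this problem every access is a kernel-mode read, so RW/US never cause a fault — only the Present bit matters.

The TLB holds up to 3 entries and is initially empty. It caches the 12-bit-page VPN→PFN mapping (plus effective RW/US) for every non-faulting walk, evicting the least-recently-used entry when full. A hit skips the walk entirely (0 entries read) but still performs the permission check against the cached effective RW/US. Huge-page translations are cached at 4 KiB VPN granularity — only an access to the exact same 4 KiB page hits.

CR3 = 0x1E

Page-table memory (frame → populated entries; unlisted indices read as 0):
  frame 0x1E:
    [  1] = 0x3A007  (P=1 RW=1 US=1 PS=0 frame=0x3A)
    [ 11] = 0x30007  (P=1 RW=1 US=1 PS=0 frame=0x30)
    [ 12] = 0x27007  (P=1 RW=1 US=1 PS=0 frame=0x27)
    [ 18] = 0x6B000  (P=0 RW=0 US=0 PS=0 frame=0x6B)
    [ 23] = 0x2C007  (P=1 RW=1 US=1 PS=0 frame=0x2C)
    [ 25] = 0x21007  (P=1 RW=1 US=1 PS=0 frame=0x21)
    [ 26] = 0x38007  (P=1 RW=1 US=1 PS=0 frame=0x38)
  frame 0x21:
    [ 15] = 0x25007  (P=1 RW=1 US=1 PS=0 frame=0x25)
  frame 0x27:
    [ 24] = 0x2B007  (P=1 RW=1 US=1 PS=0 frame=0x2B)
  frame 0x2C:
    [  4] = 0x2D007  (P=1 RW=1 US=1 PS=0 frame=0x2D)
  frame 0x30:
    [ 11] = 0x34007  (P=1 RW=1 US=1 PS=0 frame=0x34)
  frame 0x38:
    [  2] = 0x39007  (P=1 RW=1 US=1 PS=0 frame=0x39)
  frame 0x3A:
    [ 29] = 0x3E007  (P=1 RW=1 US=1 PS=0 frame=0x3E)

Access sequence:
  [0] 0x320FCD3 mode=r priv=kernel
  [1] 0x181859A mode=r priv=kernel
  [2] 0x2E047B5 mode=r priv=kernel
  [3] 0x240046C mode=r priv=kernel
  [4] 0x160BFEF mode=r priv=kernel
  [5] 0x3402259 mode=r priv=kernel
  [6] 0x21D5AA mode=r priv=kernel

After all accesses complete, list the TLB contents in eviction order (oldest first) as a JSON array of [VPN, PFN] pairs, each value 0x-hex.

Walk each access:
#0 VA=0x320FCD3 (r,kernel):
  lvl0: tbl 0x1E, slot 25 ⇒ 0x21007 (P1/RW1/US1/PS0)
  lvl1: tbl 0x21, slot 15 ⇒ 0x25007 (P1/RW1/US1/PS0)
  ⇒ phys 0x25CD3  [2 reads]
#1 VA=0x181859A (r,kernel):
  lvl0: tbl 0x1E, slot 12 ⇒ 0x27007 (P1/RW1/US1/PS0)
  lvl1: tbl 0x27, slot 24 ⇒ 0x2B007 (P1/RW1/US1/PS0)
  ⇒ phys 0x2B59A  [2 reads]
#2 VA=0x2E047B5 (r,kernel):
  lvl0: tbl 0x1E, slot 23 ⇒ 0x2C007 (P1/RW1/US1/PS0)
  lvl1: tbl 0x2C, slot 4 ⇒ 0x2D007 (P1/RW1/US1/PS0)
  ⇒ phys 0x2D7B5  [2 reads]
#3 VA=0x240046C (r,kernel):
  lvl0: tbl 0x1E, slot 18 ⇒ 0x6B000 (P0/RW0/US0/PS0)
  ⇒ fault: PAGE_NOT_PRESENT  — 1 lookups
#4 VA=0x160BFEF (r,kernel):
  lvl0: tbl 0x1E, slot 11 ⇒ 0x30007 (P1/RW1/US1/PS0)
  lvl1: tbl 0x30, slot 11 ⇒ 0x34007 (P1/RW1/US1/PS0)
  ⇒ phys 0x34FEF  [2 reads]
#5 VA=0x3402259 (r,kernel):
  lvl0: tbl 0x1E, slot 26 ⇒ 0x38007 (P1/RW1/US1/PS0)
  lvl1: tbl 0x38, slot 2 ⇒ 0x39007 (P1/RW1/US1/PS0)
  ⇒ phys 0x39259  [2 reads]
#6 VA=0x21D5AA (r,kernel):
  lvl0: tbl 0x1E, slot 1 ⇒ 0x3A007 (P1/RW1/US1/PS0)
  lvl1: tbl 0x3A, slot 29 ⇒ 0x3E007 (P1/RW1/US1/PS0)
  ⇒ phys 0x3E5AA  [2 reads]

TLB: [["0x160B", "0x34"], ["0x3402", "0x39"], ["0x21D", "0x3E"]]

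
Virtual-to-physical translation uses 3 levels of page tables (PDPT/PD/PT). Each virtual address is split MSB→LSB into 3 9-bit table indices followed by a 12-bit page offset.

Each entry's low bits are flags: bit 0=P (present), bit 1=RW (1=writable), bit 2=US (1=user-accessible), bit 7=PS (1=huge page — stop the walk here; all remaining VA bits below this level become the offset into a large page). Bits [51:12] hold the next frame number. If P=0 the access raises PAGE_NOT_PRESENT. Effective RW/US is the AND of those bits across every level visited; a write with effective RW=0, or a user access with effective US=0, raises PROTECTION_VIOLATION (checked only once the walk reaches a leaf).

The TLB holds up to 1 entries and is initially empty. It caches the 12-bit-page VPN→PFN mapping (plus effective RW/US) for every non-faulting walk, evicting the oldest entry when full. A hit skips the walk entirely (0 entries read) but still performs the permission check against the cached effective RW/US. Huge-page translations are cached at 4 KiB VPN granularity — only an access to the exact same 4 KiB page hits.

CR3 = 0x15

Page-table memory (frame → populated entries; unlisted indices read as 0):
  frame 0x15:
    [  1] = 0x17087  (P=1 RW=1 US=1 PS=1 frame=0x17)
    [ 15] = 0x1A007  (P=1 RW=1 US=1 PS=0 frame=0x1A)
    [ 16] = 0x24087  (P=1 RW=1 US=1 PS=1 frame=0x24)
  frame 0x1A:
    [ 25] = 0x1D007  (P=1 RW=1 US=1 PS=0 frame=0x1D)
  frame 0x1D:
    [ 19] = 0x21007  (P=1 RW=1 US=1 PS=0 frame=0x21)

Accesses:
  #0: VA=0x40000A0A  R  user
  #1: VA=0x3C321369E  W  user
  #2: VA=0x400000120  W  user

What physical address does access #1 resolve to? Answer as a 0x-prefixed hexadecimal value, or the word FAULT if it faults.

Per-access translation:
#0 VA=0x40000A0A (r,user):
  [0] read 0x15 idx=1: raw=0x17087 flags P=1 W=1 U=1 S=1
  ⇒ phys 0x17A0A (huge @L0)  [1 reads]
#1 VA=0x3C321369E (w,user):
  [0] read 0x15 idx=15: raw=0x1A007 flags P=1 W=1 U=1 S=0
  [1] read 0x1A idx=25: raw=0x1D007 flags P=1 W=1 U=1 S=0
  [2] read 0x1D idx=19: raw=0x21007 flags P=1 W=1 U=1 S=0
  ⇒ phys 0x2169E  [3 reads]
#2 VA=0x400000120 (w,user):
  [0] read 0x15 idx=16: raw=0x24087 flags P=1 W=1 U=1 S=1
  ⇒ phys 0x24120 (huge @L0)  [1 reads]

Access #1 PA: 0x2169E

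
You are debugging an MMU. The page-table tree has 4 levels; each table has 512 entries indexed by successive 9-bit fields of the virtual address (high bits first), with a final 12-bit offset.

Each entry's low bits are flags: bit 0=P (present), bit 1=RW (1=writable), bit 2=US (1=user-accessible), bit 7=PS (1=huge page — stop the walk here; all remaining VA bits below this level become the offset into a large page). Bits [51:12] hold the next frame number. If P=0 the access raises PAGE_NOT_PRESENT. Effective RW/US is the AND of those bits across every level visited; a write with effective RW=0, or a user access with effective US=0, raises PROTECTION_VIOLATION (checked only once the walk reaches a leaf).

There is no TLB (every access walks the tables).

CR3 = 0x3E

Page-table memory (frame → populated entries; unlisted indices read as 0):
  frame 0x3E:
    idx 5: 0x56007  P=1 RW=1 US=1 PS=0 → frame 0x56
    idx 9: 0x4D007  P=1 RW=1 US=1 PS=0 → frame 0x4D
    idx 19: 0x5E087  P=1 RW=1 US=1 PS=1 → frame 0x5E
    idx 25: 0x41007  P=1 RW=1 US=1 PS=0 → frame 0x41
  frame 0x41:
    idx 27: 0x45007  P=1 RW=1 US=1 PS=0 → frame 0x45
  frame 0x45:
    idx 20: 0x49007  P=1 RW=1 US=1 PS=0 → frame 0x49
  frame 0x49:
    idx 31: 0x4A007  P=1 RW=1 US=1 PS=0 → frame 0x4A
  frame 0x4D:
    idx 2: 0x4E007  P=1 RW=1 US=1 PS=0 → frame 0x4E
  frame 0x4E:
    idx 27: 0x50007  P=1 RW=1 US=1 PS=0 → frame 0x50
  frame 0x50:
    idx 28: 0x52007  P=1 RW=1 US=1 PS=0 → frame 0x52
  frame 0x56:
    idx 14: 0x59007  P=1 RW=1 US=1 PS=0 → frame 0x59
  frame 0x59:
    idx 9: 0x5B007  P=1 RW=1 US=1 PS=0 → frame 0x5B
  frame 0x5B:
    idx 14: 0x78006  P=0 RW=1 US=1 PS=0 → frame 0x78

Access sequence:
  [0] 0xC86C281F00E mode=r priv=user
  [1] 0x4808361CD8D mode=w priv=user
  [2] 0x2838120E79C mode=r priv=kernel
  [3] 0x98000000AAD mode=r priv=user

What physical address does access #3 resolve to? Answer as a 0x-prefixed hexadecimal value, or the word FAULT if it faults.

Per-access translation:
#0 VA=0xC86C281F00E (r,user):
  lvl0: tbl 0x3E, slot 25 ⇒ 0x41007 (P1/RW1/US1/PS0)
  lvl1: tbl 0x41, slot 27 ⇒ 0x45007 (P1/RW1/US1/PS0)
  lvl2: tbl 0x45, slot 20 ⇒ 0x49007 (P1/RW1/US1/PS0)
  lvl3: tbl 0x49, slot 31 ⇒ 0x4A007 (P1/RW1/US1/PS0)
  ✓ 0x4A00E  — 4 lookups
#1 VA=0x4808361CD8D (w,user):
  lvl0: tbl 0x3E, slot 9 ⇒ 0x4D007 (P1/RW1/US1/PS0)
  lvl1: tbl 0x4D, slot 2 ⇒ 0x4E007 (P1/RW1/US1/PS0)
  lvl2: tbl 0x4E, slot 27 ⇒ 0x50007 (P1/RW1/US1/PS0)
  lvl3: tbl 0x50, slot 28 ⇒ 0x52007 (P1/RW1/US1/PS0)
  ✓ 0x52D8D  — 4 lookups
#2 VA=0x2838120E79C (r,kernel):
  lvl0: tbl 0x3E, slot 5 ⇒ 0x56007 (P1/RW1/US1/PS0)
  lvl1: tbl 0x56, slot 14 ⇒ 0x59007 (P1/RW1/US1/PS0)
  lvl2: tbl 0x59, slot 9 ⇒ 0x5B007 (P1/RW1/US1/PS0)
  lvl3: tbl 0x5B, slot 14 ⇒ 0x78006 (P0/RW1/US1/PS0)
  ✗ PAGE_NOT_PRESENT  [4 reads]
#3 VA=0x98000000AAD (r,user):
  lvl0: tbl 0x3E, slot 19 ⇒ 0x5E087 (P1/RW1/US1/PS1)
  ✓ 0x5EAAD (huge @L0)  — 1 lookups

Access #3 PA: 0x5EAAD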